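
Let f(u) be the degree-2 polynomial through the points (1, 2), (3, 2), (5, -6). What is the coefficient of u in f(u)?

4

Build the Lagrange basis polynomials:
L_0(u) = (u - 3)(u - 5) / [8] = (1/8)u^2 - u + 15/8
L_1(u) = (u - 1)(u - 5) / [-4] = -(1/4)u^2 + (3/2)u - 5/4
L_2(u) = (u - 1)(u - 3) / [8] = (1/8)u^2 - (1/2)u + 3/8
f(u) = 2·L_0 + 2·L_1 + (-6)·L_2
Only the coefficient of u is needed; take it from each L_i and combine:
2·(-1) + 2·(3/2) + (-6)·(-1/2) = 4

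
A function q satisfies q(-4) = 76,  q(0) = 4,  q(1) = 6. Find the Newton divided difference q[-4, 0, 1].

4

q[-4,0] = (4 - 76) / (0 - (-4)) = -18
q[0,1] = (6 - 4) / (1 - 0) = 2
q[-4,0,1] = (2 - (-18)) / (1 - (-4)) = 4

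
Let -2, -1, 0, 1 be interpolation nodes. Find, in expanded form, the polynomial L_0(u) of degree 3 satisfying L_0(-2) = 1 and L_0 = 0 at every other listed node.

L_0(u) = (u + 1)u(u - 1) / [(-1)·(-2)·(-3)]
       = (u^3 - u) / (-6)

L_0(u) = -(1/6)u^3 + (1/6)u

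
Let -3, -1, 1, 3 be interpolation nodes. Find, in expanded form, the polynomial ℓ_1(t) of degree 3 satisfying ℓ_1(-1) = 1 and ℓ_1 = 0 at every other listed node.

ℓ_1(t) = (1/16)t^3 - (1/16)t^2 - (9/16)t + 9/16

ℓ_1(t) = (t + 3)(t - 1)(t - 3) / [(2)·(-2)·(-4)]
       = (t^3 - t^2 - 9t + 9) / (16)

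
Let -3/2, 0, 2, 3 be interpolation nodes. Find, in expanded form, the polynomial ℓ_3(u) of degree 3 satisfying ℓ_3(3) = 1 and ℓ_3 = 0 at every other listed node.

ℓ_3(u) = (u + 3/2)u(u - 2) / [(9/2)·(3)·(1)]
       = (u^3 - (1/2)u^2 - 3u) / (27/2)

ℓ_3(u) = (2/27)u^3 - (1/27)u^2 - (2/9)u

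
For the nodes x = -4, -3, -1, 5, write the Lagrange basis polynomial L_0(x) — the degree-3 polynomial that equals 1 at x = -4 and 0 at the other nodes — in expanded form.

L_0(x) = (x + 3)(x + 1)(x - 5) / [(-1)·(-3)·(-9)]
       = (x^3 - x^2 - 17x - 15) / (-27)

L_0(x) = -(1/27)x^3 + (1/27)x^2 + (17/27)x + 5/9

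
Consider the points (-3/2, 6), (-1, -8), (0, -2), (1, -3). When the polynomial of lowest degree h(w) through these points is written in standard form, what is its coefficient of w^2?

-7/2

Build the Lagrange basis polynomials:
L_0(w) = (w + 1)w(w - 1) / [-15/8] = -(8/15)w^3 + (8/15)w
L_1(w) = (w + 3/2)w(w - 1) / [1] = w^3 + (1/2)w^2 - (3/2)w
L_2(w) = (w + 3/2)(w + 1)(w - 1) / [-3/2] = -(2/3)w^3 - w^2 + (2/3)w + 1
L_3(w) = (w + 3/2)(w + 1)w / [5] = (1/5)w^3 + (1/2)w^2 + (3/10)w
h(w) = 6·L_0 + (-8)·L_1 + (-2)·L_2 + (-3)·L_3
Only the coefficient of w^2 is needed; take it from each L_i and combine:
6·(0) + (-8)·(1/2) + (-2)·(-1) + (-3)·(1/2) = -7/2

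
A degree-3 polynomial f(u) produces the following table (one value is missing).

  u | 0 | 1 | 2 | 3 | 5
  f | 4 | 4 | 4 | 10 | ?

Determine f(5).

64

The 4 known values determine f uniquely (degree ≤ 3).
Evaluate each Lagrange basis at u = 5:
L_0(5) = (4)·(3)·(2)/[(-1)·(-2)·(-3)] = -4
L_1(5) = (5)·(3)·(2)/[(1)·(-1)·(-2)] = 15
L_2(5) = (5)·(4)·(2)/[(2)·(1)·(-1)] = -20
L_3(5) = (5)·(4)·(3)/[(3)·(2)·(1)] = 10
Sum: 4·(-4) + 4·(15) + 4·(-20) + 10·(10) = 64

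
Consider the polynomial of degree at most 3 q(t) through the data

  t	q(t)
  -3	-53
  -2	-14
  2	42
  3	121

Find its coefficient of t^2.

Build the Lagrange basis polynomials:
L_0(t) = (t + 2)(t - 2)(t - 3) / [-30] = -(1/30)t^3 + (1/10)t^2 + (2/15)t - 2/5
L_1(t) = (t + 3)(t - 2)(t - 3) / [20] = (1/20)t^3 - (1/10)t^2 - (9/20)t + 9/10
L_2(t) = (t + 3)(t + 2)(t - 3) / [-20] = -(1/20)t^3 - (1/10)t^2 + (9/20)t + 9/10
L_3(t) = (t + 3)(t + 2)(t - 2) / [30] = (1/30)t^3 + (1/10)t^2 - (2/15)t - 2/5
q(t) = (-53)·L_0 + (-14)·L_1 + 42·L_2 + 121·L_3
Only the coefficient of t^2 is needed; take it from each L_i and combine:
(-53)·(1/10) + (-14)·(-1/10) + 42·(-1/10) + 121·(1/10) = 4

4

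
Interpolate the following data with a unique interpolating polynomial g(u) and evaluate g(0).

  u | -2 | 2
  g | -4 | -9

-13/2

Evaluate each Lagrange basis at u = 0:
L_0(0) = (-2)/[(-4)] = 1/2
L_1(0) = (2)/[(4)] = 1/2
Sum: (-4)·(1/2) + (-9)·(1/2) = -13/2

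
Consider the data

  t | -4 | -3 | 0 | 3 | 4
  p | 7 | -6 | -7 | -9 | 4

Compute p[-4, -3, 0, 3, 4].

p[-4,-3] = (-6 - 7) / (-3 - (-4)) = -13
p[-3,0] = (-7 - (-6)) / (0 - (-3)) = -1/3
p[0,3] = (-9 - (-7)) / (3 - 0) = -2/3
p[3,4] = (4 - (-9)) / (4 - 3) = 13
p[-4,-3,0] = (-1/3 - (-13)) / (0 - (-4)) = 19/6
p[-3,0,3] = (-2/3 - (-1/3)) / (3 - (-3)) = -1/18
p[0,3,4] = (13 - (-2/3)) / (4 - 0) = 41/12
p[-4,-3,0,3] = (-1/18 - 19/6) / (3 - (-4)) = -29/63
p[-3,0,3,4] = (41/12 - (-1/18)) / (4 - (-3)) = 125/252
p[-4,-3,0,3,4] = (125/252 - (-29/63)) / (4 - (-4)) = 241/2016

241/2016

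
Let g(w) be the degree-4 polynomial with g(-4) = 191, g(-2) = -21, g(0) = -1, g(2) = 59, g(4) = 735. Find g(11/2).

19407/8

L_0(11/2) = (15/2)·(11/2)·(7/2)·(3/2)/[(-2)·(-4)·(-6)·(-8)] = 1155/2048
L_1(11/2) = (19/2)·(11/2)·(7/2)·(3/2)/[(2)·(-2)·(-4)·(-6)] = -1463/512
L_2(11/2) = (19/2)·(15/2)·(7/2)·(3/2)/[(4)·(2)·(-2)·(-4)] = 5985/1024
L_3(11/2) = (19/2)·(15/2)·(11/2)·(3/2)/[(6)·(4)·(2)·(-2)] = -3135/512
L_4(11/2) = (19/2)·(15/2)·(11/2)·(7/2)/[(8)·(6)·(4)·(2)] = 7315/2048
Sum: 191·(1155/2048) + (-21)·(-1463/512) + (-1)·(5985/1024) + 59·(-3135/512) + 735·(7315/2048) = 19407/8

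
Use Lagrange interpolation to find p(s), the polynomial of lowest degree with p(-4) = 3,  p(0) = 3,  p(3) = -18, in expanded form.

p(s) = -s^2 - 4s + 3

Build the Lagrange basis polynomials:
L_0(s) = s(s - 3) / [28] = (1/28)s^2 - (3/28)s
L_1(s) = (s + 4)(s - 3) / [-12] = -(1/12)s^2 - (1/12)s + 1
L_2(s) = (s + 4)s / [21] = (1/21)s^2 + (4/21)s
p(s) = 3·L_0 + 3·L_1 + (-18)·L_2
  3·L_0(s) = (3/28)s^2 - (9/28)s
  3·L_1(s) = -(1/4)s^2 - (1/4)s + 3
  (-18)·L_2(s) = -(6/7)s^2 - (24/7)s
Adding term by term: -s^2 - 4s + 3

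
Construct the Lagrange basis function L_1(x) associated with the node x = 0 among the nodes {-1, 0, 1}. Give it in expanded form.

L_1(x) = -x^2 + 1

L_1(x) = (x + 1)(x - 1) / [(1)·(-1)]
       = (x^2 - 1) / (-1)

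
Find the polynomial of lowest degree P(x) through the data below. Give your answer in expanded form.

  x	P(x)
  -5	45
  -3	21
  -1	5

P(x) = x^2 - 4x

Build the Lagrange basis polynomials:
L_0(x) = (x + 3)(x + 1) / [8] = (1/8)x^2 + (1/2)x + 3/8
L_1(x) = (x + 5)(x + 1) / [-4] = -(1/4)x^2 - (3/2)x - 5/4
L_2(x) = (x + 5)(x + 3) / [8] = (1/8)x^2 + x + 15/8
P(x) = 45·L_0 + 21·L_1 + 5·L_2
  45·L_0(x) = (45/8)x^2 + (45/2)x + 135/8
  21·L_1(x) = -(21/4)x^2 - (63/2)x - 105/4
  5·L_2(x) = (5/8)x^2 + 5x + 75/8
Adding term by term: x^2 - 4x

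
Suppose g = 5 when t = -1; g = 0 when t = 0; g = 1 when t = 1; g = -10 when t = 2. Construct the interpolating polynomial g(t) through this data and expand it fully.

Build the Lagrange basis polynomials:
L_0(t) = t(t - 1)(t - 2) / [-6] = -(1/6)t^3 + (1/2)t^2 - (1/3)t
L_1(t) = (t + 1)(t - 1)(t - 2) / [2] = (1/2)t^3 - t^2 - (1/2)t + 1
L_2(t) = (t + 1)t(t - 2) / [-2] = -(1/2)t^3 + (1/2)t^2 + t
L_3(t) = (t + 1)t(t - 1) / [6] = (1/6)t^3 - (1/6)t
g(t) = 5·L_0 + 0·L_1 + 1·L_2 + (-10)·L_3
  5·L_0(t) = -(5/6)t^3 + (5/2)t^2 - (5/3)t
  0·L_1(t) = 0
  1·L_2(t) = -(1/2)t^3 + (1/2)t^2 + t
  (-10)·L_3(t) = -(5/3)t^3 + (5/3)t
Adding term by term: -3t^3 + 3t^2 + t

g(t) = -3t^3 + 3t^2 + t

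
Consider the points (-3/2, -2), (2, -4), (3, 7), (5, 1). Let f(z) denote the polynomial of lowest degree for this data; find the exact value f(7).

Using Newton's divided-difference form:
f[-3/2,2] = (-4 - (-2)) / (2 - (-3/2)) = -4/7
f[2,3] = (7 - (-4)) / (3 - 2) = 11
f[3,5] = (1 - 7) / (5 - 3) = -3
f[-3/2,2,3] = (11 - (-4/7)) / (3 - (-3/2)) = 18/7
f[2,3,5] = (-3 - 11) / (5 - 2) = -14/3
f[-3/2,2,3,5] = (-14/3 - 18/7) / (5 - (-3/2)) = -304/273
f(7) = -2 + (-4/7)·(17/2) + (18/7)·(17/2)·(5) + (-304/273)·(17/2)·(5)·(4) = -23717/273

-23717/273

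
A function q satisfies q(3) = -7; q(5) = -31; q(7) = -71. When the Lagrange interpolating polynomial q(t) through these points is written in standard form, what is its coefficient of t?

4

L_0(t) = (t - 5)(t - 7) / [8] = (1/8)t^2 - (3/2)t + 35/8
L_1(t) = (t - 3)(t - 7) / [-4] = -(1/4)t^2 + (5/2)t - 21/4
L_2(t) = (t - 3)(t - 5) / [8] = (1/8)t^2 - t + 15/8
q(t) = (-7)·L_0 + (-31)·L_1 + (-71)·L_2
Only the coefficient of t is needed; take it from each L_i and combine:
(-7)·(-3/2) + (-31)·(5/2) + (-71)·(-1) = 4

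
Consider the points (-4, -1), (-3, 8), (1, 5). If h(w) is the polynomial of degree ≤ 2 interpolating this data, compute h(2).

-11/2

Using Newton's divided-difference form:
h[-4,-3] = (8 - (-1)) / (-3 - (-4)) = 9
h[-3,1] = (5 - 8) / (1 - (-3)) = -3/4
h[-4,-3,1] = (-3/4 - 9) / (1 - (-4)) = -39/20
h(2) = -1 + 9·(6) + (-39/20)·(6)·(5) = -11/2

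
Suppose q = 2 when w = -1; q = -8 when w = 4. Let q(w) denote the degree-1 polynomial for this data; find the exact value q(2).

-4

Evaluate each Lagrange basis at w = 2:
L_0(2) = (-2)/[(-5)] = 2/5
L_1(2) = (3)/[(5)] = 3/5
Sum: 2·(2/5) + (-8)·(3/5) = -4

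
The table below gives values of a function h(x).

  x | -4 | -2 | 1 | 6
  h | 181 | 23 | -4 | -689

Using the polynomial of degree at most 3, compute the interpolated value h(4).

-211

Evaluate each Lagrange basis at x = 4:
L_0(4) = (6)·(3)·(-2)/[(-2)·(-5)·(-10)] = 9/25
L_1(4) = (8)·(3)·(-2)/[(2)·(-3)·(-8)] = -1
L_2(4) = (8)·(6)·(-2)/[(5)·(3)·(-5)] = 32/25
L_3(4) = (8)·(6)·(3)/[(10)·(8)·(5)] = 9/25
Sum: 181·(9/25) + 23·(-1) + (-4)·(32/25) + (-689)·(9/25) = -211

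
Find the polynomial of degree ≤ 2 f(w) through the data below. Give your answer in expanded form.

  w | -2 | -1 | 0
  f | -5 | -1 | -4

Newton's divided differences:
f[-2,-1] = (-1 - (-5)) / (-1 - (-2)) = 4
f[-1,0] = (-4 - (-1)) / (0 - (-1)) = -3
f[-2,-1,0] = (-3 - 4) / (0 - (-2)) = -7/2
f(w) = -5 + 4·(w + 2) + (-7/2)·(w + 2)(w + 1)
Expanding: f(w) = -(7/2)w^2 - (13/2)w - 4

f(w) = -(7/2)w^2 - (13/2)w - 4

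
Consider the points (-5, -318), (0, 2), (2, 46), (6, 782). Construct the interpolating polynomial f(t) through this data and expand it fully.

Build the Lagrange basis polynomials:
L_0(t) = t(t - 2)(t - 6) / [-385] = -(1/385)t^3 + (8/385)t^2 - (12/385)t
L_1(t) = (t + 5)(t - 2)(t - 6) / [60] = (1/60)t^3 - (1/20)t^2 - (7/15)t + 1
L_2(t) = (t + 5)t(t - 6) / [-56] = -(1/56)t^3 + (1/56)t^2 + (15/28)t
L_3(t) = (t + 5)t(t - 2) / [264] = (1/264)t^3 + (1/88)t^2 - (5/132)t
f(t) = (-318)·L_0 + 2·L_1 + 46·L_2 + 782·L_3
  (-318)·L_0(t) = (318/385)t^3 - (2544/385)t^2 + (3816/385)t
  2·L_1(t) = (1/30)t^3 - (1/10)t^2 - (14/15)t + 2
  46·L_2(t) = -(23/28)t^3 + (23/28)t^2 + (345/14)t
  782·L_3(t) = (391/132)t^3 + (391/44)t^2 - (1955/66)t
Adding term by term: 3t^3 + 3t^2 + 4t + 2

f(t) = 3t^3 + 3t^2 + 4t + 2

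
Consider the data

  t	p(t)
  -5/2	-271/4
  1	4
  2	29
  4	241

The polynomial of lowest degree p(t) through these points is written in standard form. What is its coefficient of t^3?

Build the Lagrange basis polynomials:
L_0(t) = (t - 1)(t - 2)(t - 4) / [-819/8] = -(8/819)t^3 + (8/117)t^2 - (16/117)t + 64/819
L_1(t) = (t + 5/2)(t - 2)(t - 4) / [21/2] = (2/21)t^3 - (1/3)t^2 - (2/3)t + 40/21
L_2(t) = (t + 5/2)(t - 1)(t - 4) / [-9] = -(1/9)t^3 + (5/18)t^2 + (17/18)t - 10/9
L_3(t) = (t + 5/2)(t - 1)(t - 2) / [39] = (1/39)t^3 - (1/78)t^2 - (11/78)t + 5/39
p(t) = (-271/4)·L_0 + 4·L_1 + 29·L_2 + 241·L_3
Only the coefficient of t^3 is needed; take it from each L_i and combine:
(-271/4)·(-8/819) + 4·(2/21) + 29·(-1/9) + 241·(1/39) = 4

4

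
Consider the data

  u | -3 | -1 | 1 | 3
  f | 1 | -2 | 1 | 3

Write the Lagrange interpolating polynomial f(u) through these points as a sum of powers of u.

L_0(u) = (u + 1)(u - 1)(u - 3) / [-48] = -(1/48)u^3 + (1/16)u^2 + (1/48)u - 1/16
L_1(u) = (u + 3)(u - 1)(u - 3) / [16] = (1/16)u^3 - (1/16)u^2 - (9/16)u + 9/16
L_2(u) = (u + 3)(u + 1)(u - 3) / [-16] = -(1/16)u^3 - (1/16)u^2 + (9/16)u + 9/16
L_3(u) = (u + 3)(u + 1)(u - 1) / [48] = (1/48)u^3 + (1/16)u^2 - (1/48)u - 1/16
f(u) = 1·L_0 + (-2)·L_1 + 1·L_2 + 3·L_3
  1·L_0(u) = -(1/48)u^3 + (1/16)u^2 + (1/48)u - 1/16
  (-2)·L_1(u) = -(1/8)u^3 + (1/8)u^2 + (9/8)u - 9/8
  1·L_2(u) = -(1/16)u^3 - (1/16)u^2 + (9/16)u + 9/16
  3·L_3(u) = (1/16)u^3 + (3/16)u^2 - (1/16)u - 3/16
Adding term by term: -(7/48)u^3 + (5/16)u^2 + (79/48)u - 13/16

f(u) = -(7/48)u^3 + (5/16)u^2 + (79/48)u - 13/16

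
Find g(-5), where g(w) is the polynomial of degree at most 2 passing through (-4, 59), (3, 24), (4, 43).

Using Newton's divided-difference form:
g[-4,3] = (24 - 59) / (3 - (-4)) = -5
g[3,4] = (43 - 24) / (4 - 3) = 19
g[-4,3,4] = (19 - (-5)) / (4 - (-4)) = 3
g(-5) = 59 + (-5)·(-1) + 3·(-1)·(-8) = 88

88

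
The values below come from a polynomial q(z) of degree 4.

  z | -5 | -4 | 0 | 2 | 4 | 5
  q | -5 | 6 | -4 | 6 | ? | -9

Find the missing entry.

1542/175

The 5 known values determine q uniquely (degree ≤ 4).
L_0(4) = (8)·(4)·(2)·(-1)/[(-1)·(-5)·(-7)·(-10)] = -32/175
L_1(4) = (9)·(4)·(2)·(-1)/[(1)·(-4)·(-6)·(-9)] = 1/3
L_2(4) = (9)·(8)·(2)·(-1)/[(5)·(4)·(-2)·(-5)] = -18/25
L_3(4) = (9)·(8)·(4)·(-1)/[(7)·(6)·(2)·(-3)] = 8/7
L_4(4) = (9)·(8)·(4)·(2)/[(10)·(9)·(5)·(3)] = 32/75
Sum: (-5)·(-32/175) + 6·(1/3) + (-4)·(-18/25) + 6·(8/7) + (-9)·(32/75) = 1542/175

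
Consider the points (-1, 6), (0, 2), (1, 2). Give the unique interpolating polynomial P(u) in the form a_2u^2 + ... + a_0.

L_0(u) = u(u - 1) / [2] = (1/2)u^2 - (1/2)u
L_1(u) = (u + 1)(u - 1) / [-1] = -u^2 + 1
L_2(u) = (u + 1)u / [2] = (1/2)u^2 + (1/2)u
P(u) = 6·L_0 + 2·L_1 + 2·L_2
  6·L_0(u) = 3u^2 - 3u
  2·L_1(u) = -2u^2 + 2
  2·L_2(u) = u^2 + u
Adding term by term: 2u^2 - 2u + 2

P(u) = 2u^2 - 2u + 2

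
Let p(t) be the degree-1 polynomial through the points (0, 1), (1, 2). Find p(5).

Evaluate each Lagrange basis at t = 5:
L_0(5) = (4)/[(-1)] = -4
L_1(5) = (5)/[(1)] = 5
Sum: 1·(-4) + 2·(5) = 6

6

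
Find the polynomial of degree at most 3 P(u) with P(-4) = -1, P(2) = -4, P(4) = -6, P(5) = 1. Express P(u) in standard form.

P(u) = (131/432)u^3 - (289/432)u^2 - (1183/216)u + 389/54

L_0(u) = (u - 2)(u - 4)(u - 5) / [-432] = -(1/432)u^3 + (11/432)u^2 - (19/216)u + 5/54
L_1(u) = (u + 4)(u - 4)(u - 5) / [36] = (1/36)u^3 - (5/36)u^2 - (4/9)u + 20/9
L_2(u) = (u + 4)(u - 2)(u - 5) / [-16] = -(1/16)u^3 + (3/16)u^2 + (9/8)u - 5/2
L_3(u) = (u + 4)(u - 2)(u - 4) / [27] = (1/27)u^3 - (2/27)u^2 - (16/27)u + 32/27
P(u) = (-1)·L_0 + (-4)·L_1 + (-6)·L_2 + 1·L_3
  (-1)·L_0(u) = (1/432)u^3 - (11/432)u^2 + (19/216)u - 5/54
  (-4)·L_1(u) = -(1/9)u^3 + (5/9)u^2 + (16/9)u - 80/9
  (-6)·L_2(u) = (3/8)u^3 - (9/8)u^2 - (27/4)u + 15
  1·L_3(u) = (1/27)u^3 - (2/27)u^2 - (16/27)u + 32/27
Adding term by term: (131/432)u^3 - (289/432)u^2 - (1183/216)u + 389/54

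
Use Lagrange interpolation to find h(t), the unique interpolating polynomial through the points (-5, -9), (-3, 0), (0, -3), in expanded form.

h(t) = -(11/10)t^2 - (43/10)t - 3

Build the Lagrange basis polynomials:
L_0(t) = (t + 3)t / [10] = (1/10)t^2 + (3/10)t
L_1(t) = (t + 5)t / [-6] = -(1/6)t^2 - (5/6)t
L_2(t) = (t + 5)(t + 3) / [15] = (1/15)t^2 + (8/15)t + 1
h(t) = (-9)·L_0 + 0·L_1 + (-3)·L_2
  (-9)·L_0(t) = -(9/10)t^2 - (27/10)t
  0·L_1(t) = 0
  (-3)·L_2(t) = -(1/5)t^2 - (8/5)t - 3
Adding term by term: -(11/10)t^2 - (43/10)t - 3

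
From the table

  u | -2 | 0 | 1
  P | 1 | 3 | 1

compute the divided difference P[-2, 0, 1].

P[-2,0] = (3 - 1) / (0 - (-2)) = 1
P[0,1] = (1 - 3) / (1 - 0) = -2
P[-2,0,1] = (-2 - 1) / (1 - (-2)) = -1

-1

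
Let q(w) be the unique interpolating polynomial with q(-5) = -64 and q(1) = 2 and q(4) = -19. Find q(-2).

L_0(-2) = (-3)·(-6)/[(-6)·(-9)] = 1/3
L_1(-2) = (3)·(-6)/[(6)·(-3)] = 1
L_2(-2) = (3)·(-3)/[(9)·(3)] = -1/3
Sum: (-64)·(1/3) + 2·(1) + (-19)·(-1/3) = -13

-13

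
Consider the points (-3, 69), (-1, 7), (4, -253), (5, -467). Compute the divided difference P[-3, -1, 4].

-3

P[-3,-1] = (7 - 69) / (-1 - (-3)) = -31
P[-1,4] = (-253 - 7) / (4 - (-1)) = -52
P[-3,-1,4] = (-52 - (-31)) / (4 - (-3)) = -3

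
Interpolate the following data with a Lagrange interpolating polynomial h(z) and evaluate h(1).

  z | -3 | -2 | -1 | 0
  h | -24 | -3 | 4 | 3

0

Evaluate each Lagrange basis at z = 1:
L_0(1) = (3)·(2)·(1)/[(-1)·(-2)·(-3)] = -1
L_1(1) = (4)·(2)·(1)/[(1)·(-1)·(-2)] = 4
L_2(1) = (4)·(3)·(1)/[(2)·(1)·(-1)] = -6
L_3(1) = (4)·(3)·(2)/[(3)·(2)·(1)] = 4
Sum: (-24)·(-1) + (-3)·(4) + 4·(-6) + 3·(4) = 0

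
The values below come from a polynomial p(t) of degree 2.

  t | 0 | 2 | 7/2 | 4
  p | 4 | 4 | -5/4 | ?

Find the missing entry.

-4

The 3 known values determine p uniquely (degree ≤ 2).
Evaluate each Lagrange basis at t = 4:
L_0(4) = (2)·(1/2)/[(-2)·(-7/2)] = 1/7
L_1(4) = (4)·(1/2)/[(2)·(-3/2)] = -2/3
L_2(4) = (4)·(2)/[(7/2)·(3/2)] = 32/21
Sum: 4·(1/7) + 4·(-2/3) + (-5/4)·(32/21) = -4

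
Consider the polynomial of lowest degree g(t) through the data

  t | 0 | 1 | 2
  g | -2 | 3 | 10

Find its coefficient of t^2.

1

Build the Lagrange basis polynomials:
L_0(t) = (t - 1)(t - 2) / [2] = (1/2)t^2 - (3/2)t + 1
L_1(t) = t(t - 2) / [-1] = -t^2 + 2t
L_2(t) = t(t - 1) / [2] = (1/2)t^2 - (1/2)t
g(t) = (-2)·L_0 + 3·L_1 + 10·L_2
Only the coefficient of t^2 is needed; take it from each L_i and combine:
(-2)·(1/2) + 3·(-1) + 10·(1/2) = 1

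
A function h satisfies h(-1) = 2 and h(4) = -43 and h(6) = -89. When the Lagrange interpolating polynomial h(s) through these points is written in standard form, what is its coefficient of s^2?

-2

Build the Lagrange basis polynomials:
L_0(s) = (s - 4)(s - 6) / [35] = (1/35)s^2 - (2/7)s + 24/35
L_1(s) = (s + 1)(s - 6) / [-10] = -(1/10)s^2 + (1/2)s + 3/5
L_2(s) = (s + 1)(s - 4) / [14] = (1/14)s^2 - (3/14)s - 2/7
h(s) = 2·L_0 + (-43)·L_1 + (-89)·L_2
Only the coefficient of s^2 is needed; take it from each L_i and combine:
2·(1/35) + (-43)·(-1/10) + (-89)·(1/14) = -2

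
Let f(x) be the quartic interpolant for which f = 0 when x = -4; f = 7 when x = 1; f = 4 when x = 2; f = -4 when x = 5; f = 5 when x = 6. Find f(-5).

Using Newton's divided-difference form:
f[-4,1] = (7 - 0) / (1 - (-4)) = 7/5
f[1,2] = (4 - 7) / (2 - 1) = -3
f[2,5] = (-4 - 4) / (5 - 2) = -8/3
f[5,6] = (5 - (-4)) / (6 - 5) = 9
f[-4,1,2] = (-3 - 7/5) / (2 - (-4)) = -11/15
f[1,2,5] = (-8/3 - (-3)) / (5 - 1) = 1/12
f[2,5,6] = (9 - (-8/3)) / (6 - 2) = 35/12
f[-4,1,2,5] = (1/12 - (-11/15)) / (5 - (-4)) = 49/540
f[1,2,5,6] = (35/12 - 1/12) / (6 - 1) = 17/30
f[-4,1,2,5,6] = (17/30 - 49/540) / (6 - (-4)) = 257/5400
f(-5) = 0 + (7/5)·(-1) + (-11/15)·(-1)·(-6) + (49/540)·(-1)·(-6)·(-7) + (257/5400)·(-1)·(-6)·(-7)·(-10) = 467/45

467/45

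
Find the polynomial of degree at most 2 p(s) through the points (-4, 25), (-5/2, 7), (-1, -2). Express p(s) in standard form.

p(s) = 2s^2 + s - 3

Newton's divided differences:
p[-4,-5/2] = (7 - 25) / (-5/2 - (-4)) = -12
p[-5/2,-1] = (-2 - 7) / (-1 - (-5/2)) = -6
p[-4,-5/2,-1] = (-6 - (-12)) / (-1 - (-4)) = 2
p(s) = 25 + (-12)·(s + 4) + 2·(s + 4)(s + 5/2)
Expanding: p(s) = 2s^2 + s - 3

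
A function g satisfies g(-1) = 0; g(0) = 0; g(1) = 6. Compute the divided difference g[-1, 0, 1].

3

g[-1,0] = (0 - 0) / (0 - (-1)) = 0
g[0,1] = (6 - 0) / (1 - 0) = 6
g[-1,0,1] = (6 - 0) / (1 - (-1)) = 3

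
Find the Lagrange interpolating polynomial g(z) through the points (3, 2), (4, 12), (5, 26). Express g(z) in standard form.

L_0(z) = (z - 4)(z - 5) / [2] = (1/2)z^2 - (9/2)z + 10
L_1(z) = (z - 3)(z - 5) / [-1] = -z^2 + 8z - 15
L_2(z) = (z - 3)(z - 4) / [2] = (1/2)z^2 - (7/2)z + 6
g(z) = 2·L_0 + 12·L_1 + 26·L_2
  2·L_0(z) = z^2 - 9z + 20
  12·L_1(z) = -12z^2 + 96z - 180
  26·L_2(z) = 13z^2 - 91z + 156
Adding term by term: 2z^2 - 4z - 4

g(z) = 2z^2 - 4z - 4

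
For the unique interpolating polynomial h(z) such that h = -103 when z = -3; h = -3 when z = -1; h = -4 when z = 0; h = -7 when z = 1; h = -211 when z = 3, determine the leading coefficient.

-2

L_0(z) = (z + 1)z(z - 1)(z - 3) / [144] = (1/144)z^4 - (1/48)z^3 - (1/144)z^2 + (1/48)z
L_1(z) = (z + 3)z(z - 1)(z - 3) / [-16] = -(1/16)z^4 + (1/16)z^3 + (9/16)z^2 - (9/16)z
L_2(z) = (z + 3)(z + 1)(z - 1)(z - 3) / [9] = (1/9)z^4 - (10/9)z^2 + 1
L_3(z) = (z + 3)(z + 1)z(z - 3) / [-16] = -(1/16)z^4 - (1/16)z^3 + (9/16)z^2 + (9/16)z
L_4(z) = (z + 3)(z + 1)z(z - 1) / [144] = (1/144)z^4 + (1/48)z^3 - (1/144)z^2 - (1/48)z
h(z) = (-103)·L_0 + (-3)·L_1 + (-4)·L_2 + (-7)·L_3 + (-211)·L_4
Only the coefficient of z^4 is needed; take it from each L_i and combine:
(-103)·(1/144) + (-3)·(-1/16) + (-4)·(1/9) + (-7)·(-1/16) + (-211)·(1/144) = -2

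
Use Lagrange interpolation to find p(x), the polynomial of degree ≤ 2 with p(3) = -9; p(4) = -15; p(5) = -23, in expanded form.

Build the Lagrange basis polynomials:
L_0(x) = (x - 4)(x - 5) / [2] = (1/2)x^2 - (9/2)x + 10
L_1(x) = (x - 3)(x - 5) / [-1] = -x^2 + 8x - 15
L_2(x) = (x - 3)(x - 4) / [2] = (1/2)x^2 - (7/2)x + 6
p(x) = (-9)·L_0 + (-15)·L_1 + (-23)·L_2
  (-9)·L_0(x) = -(9/2)x^2 + (81/2)x - 90
  (-15)·L_1(x) = 15x^2 - 120x + 225
  (-23)·L_2(x) = -(23/2)x^2 + (161/2)x - 138
Adding term by term: -x^2 + x - 3

p(x) = -x^2 + x - 3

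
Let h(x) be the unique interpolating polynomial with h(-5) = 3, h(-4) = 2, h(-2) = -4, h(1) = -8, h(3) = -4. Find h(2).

-13/2

Using Newton's divided-difference form:
h[-5,-4] = (2 - 3) / (-4 - (-5)) = -1
h[-4,-2] = (-4 - 2) / (-2 - (-4)) = -3
h[-2,1] = (-8 - (-4)) / (1 - (-2)) = -4/3
h[1,3] = (-4 - (-8)) / (3 - 1) = 2
h[-5,-4,-2] = (-3 - (-1)) / (-2 - (-5)) = -2/3
h[-4,-2,1] = (-4/3 - (-3)) / (1 - (-4)) = 1/3
h[-2,1,3] = (2 - (-4/3)) / (3 - (-2)) = 2/3
h[-5,-4,-2,1] = (1/3 - (-2/3)) / (1 - (-5)) = 1/6
h[-4,-2,1,3] = (2/3 - 1/3) / (3 - (-4)) = 1/21
h[-5,-4,-2,1,3] = (1/21 - 1/6) / (3 - (-5)) = -5/336
h(2) = 3 + (-1)·(7) + (-2/3)·(7)·(6) + (1/6)·(7)·(6)·(4) + (-5/336)·(7)·(6)·(4)·(1) = -13/2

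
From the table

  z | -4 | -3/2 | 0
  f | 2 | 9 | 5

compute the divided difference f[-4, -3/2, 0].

f[-4,-3/2] = (9 - 2) / (-3/2 - (-4)) = 14/5
f[-3/2,0] = (5 - 9) / (0 - (-3/2)) = -8/3
f[-4,-3/2,0] = (-8/3 - 14/5) / (0 - (-4)) = -41/30

-41/30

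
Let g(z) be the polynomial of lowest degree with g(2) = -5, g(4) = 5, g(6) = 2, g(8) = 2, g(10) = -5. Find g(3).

233/64

L_0(3) = (-1)·(-3)·(-5)·(-7)/[(-2)·(-4)·(-6)·(-8)] = 35/128
L_1(3) = (1)·(-3)·(-5)·(-7)/[(2)·(-2)·(-4)·(-6)] = 35/32
L_2(3) = (1)·(-1)·(-5)·(-7)/[(4)·(2)·(-2)·(-4)] = -35/64
L_3(3) = (1)·(-1)·(-3)·(-7)/[(6)·(4)·(2)·(-2)] = 7/32
L_4(3) = (1)·(-1)·(-3)·(-5)/[(8)·(6)·(4)·(2)] = -5/128
Sum: (-5)·(35/128) + 5·(35/32) + 2·(-35/64) + 2·(7/32) + (-5)·(-5/128) = 233/64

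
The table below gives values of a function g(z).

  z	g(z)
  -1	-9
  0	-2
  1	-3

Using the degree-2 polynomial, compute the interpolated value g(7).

Using Newton's divided-difference form:
g[-1,0] = (-2 - (-9)) / (0 - (-1)) = 7
g[0,1] = (-3 - (-2)) / (1 - 0) = -1
g[-1,0,1] = (-1 - 7) / (1 - (-1)) = -4
g(7) = -9 + 7·(8) + (-4)·(8)·(7) = -177

-177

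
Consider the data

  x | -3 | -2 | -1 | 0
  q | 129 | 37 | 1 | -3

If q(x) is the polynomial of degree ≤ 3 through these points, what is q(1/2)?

Using Newton's divided-difference form:
q[-3,-2] = (37 - 129) / (-2 - (-3)) = -92
q[-2,-1] = (1 - 37) / (-1 - (-2)) = -36
q[-1,0] = (-3 - 1) / (0 - (-1)) = -4
q[-3,-2,-1] = (-36 - (-92)) / (-1 - (-3)) = 28
q[-2,-1,0] = (-4 - (-36)) / (0 - (-2)) = 16
q[-3,-2,-1,0] = (16 - 28) / (0 - (-3)) = -4
q(1/2) = 129 + (-92)·(7/2) + 28·(7/2)·(5/2) + (-4)·(7/2)·(5/2)·(3/2) = -1/2

-1/2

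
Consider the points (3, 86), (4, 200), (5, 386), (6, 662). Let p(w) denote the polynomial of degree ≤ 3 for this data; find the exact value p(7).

L_0(7) = (3)·(2)·(1)/[(-1)·(-2)·(-3)] = -1
L_1(7) = (4)·(2)·(1)/[(1)·(-1)·(-2)] = 4
L_2(7) = (4)·(3)·(1)/[(2)·(1)·(-1)] = -6
L_3(7) = (4)·(3)·(2)/[(3)·(2)·(1)] = 4
Sum: 86·(-1) + 200·(4) + 386·(-6) + 662·(4) = 1046

1046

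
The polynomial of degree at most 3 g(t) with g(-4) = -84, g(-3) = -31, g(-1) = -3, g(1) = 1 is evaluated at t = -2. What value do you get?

Evaluate each Lagrange basis at t = -2:
L_0(-2) = (1)·(-1)·(-3)/[(-1)·(-3)·(-5)] = -1/5
L_1(-2) = (2)·(-1)·(-3)/[(1)·(-2)·(-4)] = 3/4
L_2(-2) = (2)·(1)·(-3)/[(3)·(2)·(-2)] = 1/2
L_3(-2) = (2)·(1)·(-1)/[(5)·(4)·(2)] = -1/20
Sum: (-84)·(-1/5) + (-31)·(3/4) + (-3)·(1/2) + 1·(-1/20) = -8

-8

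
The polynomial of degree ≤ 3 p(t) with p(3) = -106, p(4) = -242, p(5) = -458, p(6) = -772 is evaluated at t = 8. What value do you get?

Evaluate each Lagrange basis at t = 8:
L_0(8) = (4)·(3)·(2)/[(-1)·(-2)·(-3)] = -4
L_1(8) = (5)·(3)·(2)/[(1)·(-1)·(-2)] = 15
L_2(8) = (5)·(4)·(2)/[(2)·(1)·(-1)] = -20
L_3(8) = (5)·(4)·(3)/[(3)·(2)·(1)] = 10
Sum: (-106)·(-4) + (-242)·(15) + (-458)·(-20) + (-772)·(10) = -1766

-1766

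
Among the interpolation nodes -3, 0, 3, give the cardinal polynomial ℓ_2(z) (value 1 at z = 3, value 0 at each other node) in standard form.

ℓ_2(z) = (1/18)z^2 + (1/6)z

ℓ_2(z) = (z + 3)z / [(6)·(3)]
       = (z^2 + 3z) / (18)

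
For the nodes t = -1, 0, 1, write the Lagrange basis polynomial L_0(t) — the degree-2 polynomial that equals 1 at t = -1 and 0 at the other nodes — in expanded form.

L_0(t) = t(t - 1) / [(-1)·(-2)]
       = (t^2 - t) / (2)

L_0(t) = (1/2)t^2 - (1/2)t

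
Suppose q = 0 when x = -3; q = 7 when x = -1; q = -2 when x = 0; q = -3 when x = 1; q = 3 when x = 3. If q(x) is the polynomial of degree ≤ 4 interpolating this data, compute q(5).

Evaluate each Lagrange basis at x = 5:
L_0(5) = (6)·(5)·(4)·(2)/[(-2)·(-3)·(-4)·(-6)] = 5/3
L_1(5) = (8)·(5)·(4)·(2)/[(2)·(-1)·(-2)·(-4)] = -20
L_2(5) = (8)·(6)·(4)·(2)/[(3)·(1)·(-1)·(-3)] = 128/3
L_3(5) = (8)·(6)·(5)·(2)/[(4)·(2)·(1)·(-2)] = -30
L_4(5) = (8)·(6)·(5)·(4)/[(6)·(4)·(3)·(2)] = 20/3
Sum: 0 + 7·(-20) + (-2)·(128/3) + (-3)·(-30) + 3·(20/3) = -346/3

-346/3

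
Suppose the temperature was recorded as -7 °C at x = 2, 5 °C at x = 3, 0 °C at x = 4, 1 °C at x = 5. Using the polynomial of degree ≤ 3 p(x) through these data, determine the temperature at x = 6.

31

Using Newton's divided-difference form:
p[2,3] = (5 - (-7)) / (3 - 2) = 12
p[3,4] = (0 - 5) / (4 - 3) = -5
p[4,5] = (1 - 0) / (5 - 4) = 1
p[2,3,4] = (-5 - 12) / (4 - 2) = -17/2
p[3,4,5] = (1 - (-5)) / (5 - 3) = 3
p[2,3,4,5] = (3 - (-17/2)) / (5 - 2) = 23/6
p(6) = -7 + 12·(4) + (-17/2)·(4)·(3) + (23/6)·(4)·(3)·(2) = 31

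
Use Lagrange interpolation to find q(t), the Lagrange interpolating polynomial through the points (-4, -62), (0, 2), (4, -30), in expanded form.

q(t) = -3t^2 + 4t + 2

Build the Lagrange basis polynomials:
L_0(t) = t(t - 4) / [32] = (1/32)t^2 - (1/8)t
L_1(t) = (t + 4)(t - 4) / [-16] = -(1/16)t^2 + 1
L_2(t) = (t + 4)t / [32] = (1/32)t^2 + (1/8)t
q(t) = (-62)·L_0 + 2·L_1 + (-30)·L_2
  (-62)·L_0(t) = -(31/16)t^2 + (31/4)t
  2·L_1(t) = -(1/8)t^2 + 2
  (-30)·L_2(t) = -(15/16)t^2 - (15/4)t
Adding term by term: -3t^2 + 4t + 2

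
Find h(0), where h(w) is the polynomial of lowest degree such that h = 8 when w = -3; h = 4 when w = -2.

-4

L_0(0) = (2)/[(-1)] = -2
L_1(0) = (3)/[(1)] = 3
Sum: 8·(-2) + 4·(3) = -4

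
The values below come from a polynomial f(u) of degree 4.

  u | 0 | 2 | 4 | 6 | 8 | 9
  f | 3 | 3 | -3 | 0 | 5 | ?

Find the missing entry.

The 5 known values determine f uniquely (degree ≤ 4).
Evaluate each Lagrange basis at u = 9:
L_0(9) = (7)·(5)·(3)·(1)/[(-2)·(-4)·(-6)·(-8)] = 35/128
L_1(9) = (9)·(5)·(3)·(1)/[(2)·(-2)·(-4)·(-6)] = -45/32
L_2(9) = (9)·(7)·(3)·(1)/[(4)·(2)·(-2)·(-4)] = 189/64
L_3(9) = (9)·(7)·(5)·(1)/[(6)·(4)·(2)·(-2)] = -105/32
L_4(9) = (9)·(7)·(5)·(3)/[(8)·(6)·(4)·(2)] = 315/128
Sum: 3·(35/128) + 3·(-45/32) + (-3)·(189/64) + 0 + 5·(315/128) = 3/64

3/64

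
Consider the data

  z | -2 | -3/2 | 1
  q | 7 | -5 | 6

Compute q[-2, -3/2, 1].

q[-2,-3/2] = (-5 - 7) / (-3/2 - (-2)) = -24
q[-3/2,1] = (6 - (-5)) / (1 - (-3/2)) = 22/5
q[-2,-3/2,1] = (22/5 - (-24)) / (1 - (-2)) = 142/15

142/15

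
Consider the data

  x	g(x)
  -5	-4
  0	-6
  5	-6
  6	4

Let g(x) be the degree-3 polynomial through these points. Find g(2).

-3424/275

L_0(2) = (2)·(-3)·(-4)/[(-5)·(-10)·(-11)] = -12/275
L_1(2) = (7)·(-3)·(-4)/[(5)·(-5)·(-6)] = 14/25
L_2(2) = (7)·(2)·(-4)/[(10)·(5)·(-1)] = 28/25
L_3(2) = (7)·(2)·(-3)/[(11)·(6)·(1)] = -7/11
Sum: (-4)·(-12/275) + (-6)·(14/25) + (-6)·(28/25) + 4·(-7/11) = -3424/275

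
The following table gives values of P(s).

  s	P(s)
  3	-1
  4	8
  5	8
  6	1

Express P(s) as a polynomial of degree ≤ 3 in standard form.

Newton's divided differences:
P[3,4] = (8 - (-1)) / (4 - 3) = 9
P[4,5] = (8 - 8) / (5 - 4) = 0
P[5,6] = (1 - 8) / (6 - 5) = -7
P[3,4,5] = (0 - 9) / (5 - 3) = -9/2
P[4,5,6] = (-7 - 0) / (6 - 4) = -7/2
P[3,4,5,6] = (-7/2 - (-9/2)) / (6 - 3) = 1/3
P(s) = -1 + 9·(s - 3) + (-9/2)·(s - 3)(s - 4) + (1/3)·(s - 3)(s - 4)(s - 5)
Expanding: P(s) = (1/3)s^3 - (17/2)s^2 + (337/6)s - 102

P(s) = (1/3)s^3 - (17/2)s^2 + (337/6)s - 102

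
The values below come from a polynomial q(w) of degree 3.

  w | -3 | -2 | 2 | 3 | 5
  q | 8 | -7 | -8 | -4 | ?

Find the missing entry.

-28/5

The 4 known values determine q uniquely (degree ≤ 3).
Evaluate each Lagrange basis at w = 5:
L_0(5) = (7)·(3)·(2)/[(-1)·(-5)·(-6)] = -7/5
L_1(5) = (8)·(3)·(2)/[(1)·(-4)·(-5)] = 12/5
L_2(5) = (8)·(7)·(2)/[(5)·(4)·(-1)] = -28/5
L_3(5) = (8)·(7)·(3)/[(6)·(5)·(1)] = 28/5
Sum: 8·(-7/5) + (-7)·(12/5) + (-8)·(-28/5) + (-4)·(28/5) = -28/5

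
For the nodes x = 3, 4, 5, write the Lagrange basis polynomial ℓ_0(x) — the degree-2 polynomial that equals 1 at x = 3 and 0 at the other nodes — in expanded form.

ℓ_0(x) = (1/2)x^2 - (9/2)x + 10

ℓ_0(x) = (x - 4)(x - 5) / [(-1)·(-2)]
       = (x^2 - 9x + 20) / (2)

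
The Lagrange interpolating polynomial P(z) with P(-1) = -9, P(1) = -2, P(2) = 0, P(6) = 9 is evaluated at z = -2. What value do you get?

L_0(-2) = (-3)·(-4)·(-8)/[(-2)·(-3)·(-7)] = 16/7
L_1(-2) = (-1)·(-4)·(-8)/[(2)·(-1)·(-5)] = -16/5
L_2(-2) = (-1)·(-3)·(-8)/[(3)·(1)·(-4)] = 2
L_3(-2) = (-1)·(-3)·(-4)/[(7)·(5)·(4)] = -3/35
Sum: (-9)·(16/7) + (-2)·(-16/5) + 0 + 9·(-3/35) = -523/35

-523/35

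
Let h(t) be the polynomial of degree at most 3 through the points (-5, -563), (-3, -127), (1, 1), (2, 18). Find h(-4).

-294

Evaluate each Lagrange basis at t = -4:
L_0(-4) = (-1)·(-5)·(-6)/[(-2)·(-6)·(-7)] = 5/14
L_1(-4) = (1)·(-5)·(-6)/[(2)·(-4)·(-5)] = 3/4
L_2(-4) = (1)·(-1)·(-6)/[(6)·(4)·(-1)] = -1/4
L_3(-4) = (1)·(-1)·(-5)/[(7)·(5)·(1)] = 1/7
Sum: (-563)·(5/14) + (-127)·(3/4) + 1·(-1/4) + 18·(1/7) = -294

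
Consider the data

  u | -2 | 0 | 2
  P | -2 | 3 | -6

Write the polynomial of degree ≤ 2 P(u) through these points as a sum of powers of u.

L_0(u) = u(u - 2) / [8] = (1/8)u^2 - (1/4)u
L_1(u) = (u + 2)(u - 2) / [-4] = -(1/4)u^2 + 1
L_2(u) = (u + 2)u / [8] = (1/8)u^2 + (1/4)u
P(u) = (-2)·L_0 + 3·L_1 + (-6)·L_2
  (-2)·L_0(u) = -(1/4)u^2 + (1/2)u
  3·L_1(u) = -(3/4)u^2 + 3
  (-6)·L_2(u) = -(3/4)u^2 - (3/2)u
Adding term by term: -(7/4)u^2 - u + 3

P(u) = -(7/4)u^2 - u + 3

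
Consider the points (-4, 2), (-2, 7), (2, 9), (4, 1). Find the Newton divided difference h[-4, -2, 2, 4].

-5/96

h[-4,-2] = (7 - 2) / (-2 - (-4)) = 5/2
h[-2,2] = (9 - 7) / (2 - (-2)) = 1/2
h[2,4] = (1 - 9) / (4 - 2) = -4
h[-4,-2,2] = (1/2 - 5/2) / (2 - (-4)) = -1/3
h[-2,2,4] = (-4 - 1/2) / (4 - (-2)) = -3/4
h[-4,-2,2,4] = (-3/4 - (-1/3)) / (4 - (-4)) = -5/96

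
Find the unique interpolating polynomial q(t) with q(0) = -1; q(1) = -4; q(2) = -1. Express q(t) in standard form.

q(t) = 3t^2 - 6t - 1

Build the Lagrange basis polynomials:
L_0(t) = (t - 1)(t - 2) / [2] = (1/2)t^2 - (3/2)t + 1
L_1(t) = t(t - 2) / [-1] = -t^2 + 2t
L_2(t) = t(t - 1) / [2] = (1/2)t^2 - (1/2)t
q(t) = (-1)·L_0 + (-4)·L_1 + (-1)·L_2
  (-1)·L_0(t) = -(1/2)t^2 + (3/2)t - 1
  (-4)·L_1(t) = 4t^2 - 8t
  (-1)·L_2(t) = -(1/2)t^2 + (1/2)t
Adding term by term: 3t^2 - 6t - 1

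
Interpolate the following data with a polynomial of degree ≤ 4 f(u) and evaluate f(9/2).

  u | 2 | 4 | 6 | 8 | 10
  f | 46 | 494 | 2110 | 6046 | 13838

Using Newton's divided-difference form:
f[2,4] = (494 - 46) / (4 - 2) = 224
f[4,6] = (2110 - 494) / (6 - 4) = 808
f[6,8] = (6046 - 2110) / (8 - 6) = 1968
f[8,10] = (13838 - 6046) / (10 - 8) = 3896
f[2,4,6] = (808 - 224) / (6 - 2) = 146
f[4,6,8] = (1968 - 808) / (8 - 4) = 290
f[6,8,10] = (3896 - 1968) / (10 - 6) = 482
f[2,4,6,8] = (290 - 146) / (8 - 2) = 24
f[4,6,8,10] = (482 - 290) / (10 - 4) = 32
f[2,4,6,8,10] = (32 - 24) / (10 - 2) = 1
f(9/2) = 46 + 224·(5/2) + 146·(5/2)·(1/2) + 24·(5/2)·(1/2)·(-3/2) + 1·(5/2)·(1/2)·(-3/2)·(-7/2) = 12001/16

12001/16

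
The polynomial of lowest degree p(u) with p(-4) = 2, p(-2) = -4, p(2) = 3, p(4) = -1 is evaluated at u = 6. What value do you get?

-64/3

Using Newton's divided-difference form:
p[-4,-2] = (-4 - 2) / (-2 - (-4)) = -3
p[-2,2] = (3 - (-4)) / (2 - (-2)) = 7/4
p[2,4] = (-1 - 3) / (4 - 2) = -2
p[-4,-2,2] = (7/4 - (-3)) / (2 - (-4)) = 19/24
p[-2,2,4] = (-2 - 7/4) / (4 - (-2)) = -5/8
p[-4,-2,2,4] = (-5/8 - 19/24) / (4 - (-4)) = -17/96
p(6) = 2 + (-3)·(10) + (19/24)·(10)·(8) + (-17/96)·(10)·(8)·(4) = -64/3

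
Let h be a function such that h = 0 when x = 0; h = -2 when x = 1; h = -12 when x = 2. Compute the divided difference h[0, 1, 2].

-4

h[0,1] = (-2 - 0) / (1 - 0) = -2
h[1,2] = (-12 - (-2)) / (2 - 1) = -10
h[0,1,2] = (-10 - (-2)) / (2 - 0) = -4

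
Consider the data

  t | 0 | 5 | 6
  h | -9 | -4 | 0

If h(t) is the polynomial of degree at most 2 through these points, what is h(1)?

-10

L_0(1) = (-4)·(-5)/[(-5)·(-6)] = 2/3
L_1(1) = (1)·(-5)/[(5)·(-1)] = 1
L_2(1) = (1)·(-4)/[(6)·(1)] = -2/3
Sum: (-9)·(2/3) + (-4)·(1) + 0 = -10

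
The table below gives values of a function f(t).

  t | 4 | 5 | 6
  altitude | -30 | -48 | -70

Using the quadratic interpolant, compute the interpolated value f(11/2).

L_0(11/2) = (1/2)·(-1/2)/[(-1)·(-2)] = -1/8
L_1(11/2) = (3/2)·(-1/2)/[(1)·(-1)] = 3/4
L_2(11/2) = (3/2)·(1/2)/[(2)·(1)] = 3/8
Sum: (-30)·(-1/8) + (-48)·(3/4) + (-70)·(3/8) = -117/2

-117/2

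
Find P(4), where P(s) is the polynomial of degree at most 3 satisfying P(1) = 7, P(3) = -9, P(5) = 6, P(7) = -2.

Evaluate each Lagrange basis at s = 4:
L_0(4) = (1)·(-1)·(-3)/[(-2)·(-4)·(-6)] = -1/16
L_1(4) = (3)·(-1)·(-3)/[(2)·(-2)·(-4)] = 9/16
L_2(4) = (3)·(1)·(-3)/[(4)·(2)·(-2)] = 9/16
L_3(4) = (3)·(1)·(-1)/[(6)·(4)·(2)] = -1/16
Sum: 7·(-1/16) + (-9)·(9/16) + 6·(9/16) + (-2)·(-1/16) = -2

-2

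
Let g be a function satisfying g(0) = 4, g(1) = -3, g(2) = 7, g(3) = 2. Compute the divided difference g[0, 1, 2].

g[0,1] = (-3 - 4) / (1 - 0) = -7
g[1,2] = (7 - (-3)) / (2 - 1) = 10
g[0,1,2] = (10 - (-7)) / (2 - 0) = 17/2

17/2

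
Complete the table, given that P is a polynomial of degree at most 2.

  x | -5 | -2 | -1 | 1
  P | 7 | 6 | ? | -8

25/9

The 3 known values determine P uniquely (degree ≤ 2).
L_0(-1) = (1)·(-2)/[(-3)·(-6)] = -1/9
L_1(-1) = (4)·(-2)/[(3)·(-3)] = 8/9
L_2(-1) = (4)·(1)/[(6)·(3)] = 2/9
Sum: 7·(-1/9) + 6·(8/9) + (-8)·(2/9) = 25/9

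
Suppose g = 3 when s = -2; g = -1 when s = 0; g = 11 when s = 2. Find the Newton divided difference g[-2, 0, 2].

g[-2,0] = (-1 - 3) / (0 - (-2)) = -2
g[0,2] = (11 - (-1)) / (2 - 0) = 6
g[-2,0,2] = (6 - (-2)) / (2 - (-2)) = 2

2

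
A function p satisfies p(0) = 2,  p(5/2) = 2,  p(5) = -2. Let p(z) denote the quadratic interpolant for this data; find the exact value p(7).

Evaluate each Lagrange basis at z = 7:
L_0(7) = (9/2)·(2)/[(-5/2)·(-5)] = 18/25
L_1(7) = (7)·(2)/[(5/2)·(-5/2)] = -56/25
L_2(7) = (7)·(9/2)/[(5)·(5/2)] = 63/25
Sum: 2·(18/25) + 2·(-56/25) + (-2)·(63/25) = -202/25

-202/25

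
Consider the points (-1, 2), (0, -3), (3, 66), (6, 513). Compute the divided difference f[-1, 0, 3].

7

f[-1,0] = (-3 - 2) / (0 - (-1)) = -5
f[0,3] = (66 - (-3)) / (3 - 0) = 23
f[-1,0,3] = (23 - (-5)) / (3 - (-1)) = 7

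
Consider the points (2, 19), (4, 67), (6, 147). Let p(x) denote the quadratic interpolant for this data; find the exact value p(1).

7

Evaluate each Lagrange basis at x = 1:
L_0(1) = (-3)·(-5)/[(-2)·(-4)] = 15/8
L_1(1) = (-1)·(-5)/[(2)·(-2)] = -5/4
L_2(1) = (-1)·(-3)/[(4)·(2)] = 3/8
Sum: 19·(15/8) + 67·(-5/4) + 147·(3/8) = 7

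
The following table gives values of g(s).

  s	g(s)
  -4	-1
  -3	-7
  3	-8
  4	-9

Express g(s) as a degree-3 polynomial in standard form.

g(s) = -(5/42)s^3 + (5/14)s^2 + (19/21)s - 75/7

Build the Lagrange basis polynomials:
L_0(s) = (s + 3)(s - 3)(s - 4) / [-56] = -(1/56)s^3 + (1/14)s^2 + (9/56)s - 9/14
L_1(s) = (s + 4)(s - 3)(s - 4) / [42] = (1/42)s^3 - (1/14)s^2 - (8/21)s + 8/7
L_2(s) = (s + 4)(s + 3)(s - 4) / [-42] = -(1/42)s^3 - (1/14)s^2 + (8/21)s + 8/7
L_3(s) = (s + 4)(s + 3)(s - 3) / [56] = (1/56)s^3 + (1/14)s^2 - (9/56)s - 9/14
g(s) = (-1)·L_0 + (-7)·L_1 + (-8)·L_2 + (-9)·L_3
  (-1)·L_0(s) = (1/56)s^3 - (1/14)s^2 - (9/56)s + 9/14
  (-7)·L_1(s) = -(1/6)s^3 + (1/2)s^2 + (8/3)s - 8
  (-8)·L_2(s) = (4/21)s^3 + (4/7)s^2 - (64/21)s - 64/7
  (-9)·L_3(s) = -(9/56)s^3 - (9/14)s^2 + (81/56)s + 81/14
Adding term by term: -(5/42)s^3 + (5/14)s^2 + (19/21)s - 75/7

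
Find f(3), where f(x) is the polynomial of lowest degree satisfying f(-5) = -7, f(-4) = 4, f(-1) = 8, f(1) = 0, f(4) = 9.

29/135

Evaluate each Lagrange basis at x = 3:
L_0(3) = (7)·(4)·(2)·(-1)/[(-1)·(-4)·(-6)·(-9)] = -7/27
L_1(3) = (8)·(4)·(2)·(-1)/[(1)·(-3)·(-5)·(-8)] = 8/15
L_2(3) = (8)·(7)·(2)·(-1)/[(4)·(3)·(-2)·(-5)] = -14/15
L_3(3) = (8)·(7)·(4)·(-1)/[(6)·(5)·(2)·(-3)] = 56/45
L_4(3) = (8)·(7)·(4)·(2)/[(9)·(8)·(5)·(3)] = 56/135
Sum: (-7)·(-7/27) + 4·(8/15) + 8·(-14/15) + 0 + 9·(56/135) = 29/135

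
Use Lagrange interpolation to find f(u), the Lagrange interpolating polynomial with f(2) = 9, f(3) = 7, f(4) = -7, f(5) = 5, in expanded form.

f(u) = (19/3)u^3 - 63u^2 + (578/3)u - 175

L_0(u) = (u - 3)(u - 4)(u - 5) / [-6] = -(1/6)u^3 + 2u^2 - (47/6)u + 10
L_1(u) = (u - 2)(u - 4)(u - 5) / [2] = (1/2)u^3 - (11/2)u^2 + 19u - 20
L_2(u) = (u - 2)(u - 3)(u - 5) / [-2] = -(1/2)u^3 + 5u^2 - (31/2)u + 15
L_3(u) = (u - 2)(u - 3)(u - 4) / [6] = (1/6)u^3 - (3/2)u^2 + (13/3)u - 4
f(u) = 9·L_0 + 7·L_1 + (-7)·L_2 + 5·L_3
  9·L_0(u) = -(3/2)u^3 + 18u^2 - (141/2)u + 90
  7·L_1(u) = (7/2)u^3 - (77/2)u^2 + 133u - 140
  (-7)·L_2(u) = (7/2)u^3 - 35u^2 + (217/2)u - 105
  5·L_3(u) = (5/6)u^3 - (15/2)u^2 + (65/3)u - 20
Adding term by term: (19/3)u^3 - 63u^2 + (578/3)u - 175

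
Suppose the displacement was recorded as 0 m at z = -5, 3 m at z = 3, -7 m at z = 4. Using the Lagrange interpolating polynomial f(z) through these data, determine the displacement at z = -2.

221/12

Evaluate each Lagrange basis at z = -2:
L_0(-2) = (-5)·(-6)/[(-8)·(-9)] = 5/12
L_1(-2) = (3)·(-6)/[(8)·(-1)] = 9/4
L_2(-2) = (3)·(-5)/[(9)·(1)] = -5/3
Sum: 0 + 3·(9/4) + (-7)·(-5/3) = 221/12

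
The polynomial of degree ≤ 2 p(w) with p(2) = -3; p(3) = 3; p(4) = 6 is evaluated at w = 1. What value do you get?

-12

L_0(1) = (-2)·(-3)/[(-1)·(-2)] = 3
L_1(1) = (-1)·(-3)/[(1)·(-1)] = -3
L_2(1) = (-1)·(-2)/[(2)·(1)] = 1
Sum: (-3)·(3) + 3·(-3) + 6·(1) = -12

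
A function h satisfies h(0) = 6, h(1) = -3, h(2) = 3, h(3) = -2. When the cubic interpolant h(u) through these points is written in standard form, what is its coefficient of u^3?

-13/3

Build the Lagrange basis polynomials:
L_0(u) = (u - 1)(u - 2)(u - 3) / [-6] = -(1/6)u^3 + u^2 - (11/6)u + 1
L_1(u) = u(u - 2)(u - 3) / [2] = (1/2)u^3 - (5/2)u^2 + 3u
L_2(u) = u(u - 1)(u - 3) / [-2] = -(1/2)u^3 + 2u^2 - (3/2)u
L_3(u) = u(u - 1)(u - 2) / [6] = (1/6)u^3 - (1/2)u^2 + (1/3)u
h(u) = 6·L_0 + (-3)·L_1 + 3·L_2 + (-2)·L_3
Only the coefficient of u^3 is needed; take it from each L_i and combine:
6·(-1/6) + (-3)·(1/2) + 3·(-1/2) + (-2)·(1/6) = -13/3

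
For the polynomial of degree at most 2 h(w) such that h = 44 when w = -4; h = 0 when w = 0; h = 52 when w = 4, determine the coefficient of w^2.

Build the Lagrange basis polynomials:
L_0(w) = w(w - 4) / [32] = (1/32)w^2 - (1/8)w
L_1(w) = (w + 4)(w - 4) / [-16] = -(1/16)w^2 + 1
L_2(w) = (w + 4)w / [32] = (1/32)w^2 + (1/8)w
h(w) = 44·L_0 + 0·L_1 + 52·L_2
Only the coefficient of w^2 is needed; take it from each L_i and combine:
44·(1/32) + 0·(-1/16) + 52·(1/32) = 3

3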